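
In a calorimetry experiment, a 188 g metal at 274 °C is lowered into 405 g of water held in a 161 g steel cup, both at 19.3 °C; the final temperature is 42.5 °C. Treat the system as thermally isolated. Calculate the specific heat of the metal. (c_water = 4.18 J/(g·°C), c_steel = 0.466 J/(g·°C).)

c ≈ 0.942 J/(g·°C)

Heat gained plus heat lost sum to zero:
188×c×(42.5 − 274) + 405×4.18×(42.5 − 19.3) + 161×0.466×(42.5 − 19.3) = 0
-43522 c = -41016
c = -41016/-43522 ≈ 0.9424 J/(g·°C)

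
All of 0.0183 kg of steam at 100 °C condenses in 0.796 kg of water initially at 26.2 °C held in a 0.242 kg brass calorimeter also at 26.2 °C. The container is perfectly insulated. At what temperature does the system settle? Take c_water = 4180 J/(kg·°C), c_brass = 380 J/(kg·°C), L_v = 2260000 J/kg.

Let T be the final temperature. ΣQ_i = 0:
latent heat released on condensation: 0.0183×2260000 = 41358; condensate cools 100→T: 0.0183×4180×(T − 100) = 76.49(T − 100); original water: 3327.3(T − 26.2); cup: 91.96(T − 26.2)
3495.7 T = 41358 + 7649.4 + 89584 = 138591
T ≈ 39.65 °C (< 100 °C, so full condensation is consistent).

T_f ≈ 39.6 °C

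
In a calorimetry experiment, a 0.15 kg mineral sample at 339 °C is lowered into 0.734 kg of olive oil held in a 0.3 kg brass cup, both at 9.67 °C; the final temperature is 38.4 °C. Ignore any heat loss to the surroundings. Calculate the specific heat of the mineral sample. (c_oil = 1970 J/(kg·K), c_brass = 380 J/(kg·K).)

Setting the total heat transfer to zero:
0.15·c·(38.4 − 339) + 0.734·1970·(38.4 − 9.67) + 0.3·380·(38.4 − 9.67) = 0
-45.09 c = -44818
c = -44818/-45.09 ≈ 994 J/(kg·K)

c ≈ 994 J/(kg·K)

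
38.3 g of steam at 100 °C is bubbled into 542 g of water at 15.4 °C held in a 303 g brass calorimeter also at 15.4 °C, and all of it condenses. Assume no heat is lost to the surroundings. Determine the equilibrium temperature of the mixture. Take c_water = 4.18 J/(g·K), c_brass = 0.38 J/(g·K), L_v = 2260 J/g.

T_f ≈ 54.8 °C

Conservation of energy gives ΣQ = 0:
condense steam: −38.3×2260 = −86558; condensed water 100 °C→T: 160.09(T − 100); original water: 2265.6(T − 15.4); brass cup: 303×0.38×(T − 15.4) = 115.14(T − 15.4)
2540.8 T = 86558 + 16009 + 36663 = 139230
T ≈ 54.80 °C (< 100 °C, so full condensation is consistent).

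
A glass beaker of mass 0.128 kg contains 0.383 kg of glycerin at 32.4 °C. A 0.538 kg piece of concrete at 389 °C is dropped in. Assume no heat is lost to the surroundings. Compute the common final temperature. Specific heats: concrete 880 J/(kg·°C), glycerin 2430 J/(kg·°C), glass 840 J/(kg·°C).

With ΣQ=0 the equilibrium temperature is the m·c-weighted mean:
T_f = (473.44×389 + 930.69×32.4 + 107.52×32.4) / (473.44 + 930.69 + 107.52)
    = 217806 / 1511.7 ≈ 144.09 °C

T_f ≈ 144.1 °C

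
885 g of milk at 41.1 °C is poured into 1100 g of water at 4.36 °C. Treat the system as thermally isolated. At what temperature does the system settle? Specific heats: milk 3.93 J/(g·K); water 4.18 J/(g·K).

Heat gained plus heat lost sum to zero:
885*3.93*(T − 41.1) + 1100*4.18*(T − 4.36) = 0
8076.1 T = 162995
T = 162995 / 8076.1 = 20.2 °C

T_f ≈ 20.2 °C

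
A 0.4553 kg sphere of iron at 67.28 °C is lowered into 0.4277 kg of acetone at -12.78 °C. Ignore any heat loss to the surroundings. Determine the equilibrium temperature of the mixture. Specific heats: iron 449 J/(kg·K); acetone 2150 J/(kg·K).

Let T be the final temperature. ΣQ_i = 0:
0.4553·449·(T − 67.28) + 0.4277·2150·(T − (-12.78)) = 0
204.43(T − 67.28) + 919.56(T − (-12.78)) = 0
(204.43 + 919.56) T = 204.43·67.28 + 919.56·(-12.78)
T = 2002.1 / 1124 = 1.78 °C

T_f ≈ 1.8 °C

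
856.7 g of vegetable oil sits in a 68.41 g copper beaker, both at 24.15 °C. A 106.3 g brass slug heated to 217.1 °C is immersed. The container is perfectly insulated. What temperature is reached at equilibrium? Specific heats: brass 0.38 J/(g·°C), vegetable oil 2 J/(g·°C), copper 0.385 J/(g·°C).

T_f ≈ 28.5 °C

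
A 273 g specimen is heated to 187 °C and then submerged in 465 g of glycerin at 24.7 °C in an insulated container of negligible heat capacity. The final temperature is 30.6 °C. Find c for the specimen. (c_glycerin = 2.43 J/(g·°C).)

Energy conservation, ΣQ = 0:
273×c×(30.6 − 187) + 465×2.43×(30.6 − 24.7) = 0
-42697 c = -6666.7
c = -6666.7/-42697 ≈ 0.1561 J/(g·°C)

c ≈ 0.156 J/(g·°C)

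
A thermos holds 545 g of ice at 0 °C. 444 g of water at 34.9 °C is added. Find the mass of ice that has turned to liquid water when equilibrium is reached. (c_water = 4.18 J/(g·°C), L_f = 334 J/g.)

Water can give up m c ΔT = 444·4.18·34.9 = 64772 J before reaching 0 °C.
Melting all 545 g of ice would need 545·334 = 182030 J.
Since 64772 < 182030 J, not all the ice melts; equilibrium is at 0 °C.
Mass melted = 64772/334 ≈ 193.9 g.

m_melted ≈ 194 g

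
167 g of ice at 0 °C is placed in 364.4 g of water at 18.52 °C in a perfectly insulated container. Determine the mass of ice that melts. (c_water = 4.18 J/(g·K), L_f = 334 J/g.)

m_melted ≈ 84.5 g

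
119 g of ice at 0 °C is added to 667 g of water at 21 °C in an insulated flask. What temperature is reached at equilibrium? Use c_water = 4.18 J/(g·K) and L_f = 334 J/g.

T_f ≈ 5.7 °C

Taking heat into each body as positive, Σ m c ΔT = 0:
melt ice: 119·334 = 39746; warm the meltwater: 497.42 T; water: 2788.1(T − 21)
3285.5 T = 58549 − 39746 = 18803
T ≈ 5.72 °C. Since T > 0 °C, the all-ice-melts assumption holds.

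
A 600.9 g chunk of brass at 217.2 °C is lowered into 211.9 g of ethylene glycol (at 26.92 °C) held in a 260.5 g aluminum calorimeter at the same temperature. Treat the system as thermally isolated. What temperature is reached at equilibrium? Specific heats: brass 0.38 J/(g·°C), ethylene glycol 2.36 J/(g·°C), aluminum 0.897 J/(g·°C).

With ΣQ=0 the equilibrium temperature is the m·c-weighted mean:
T_f = (228.34×217.2 + 500.08×26.92 + 233.67×26.92) / (228.34 + 500.08 + 233.67)
    = 69348 / 962.09 ≈ 72.08 °C

T_f ≈ 72.1 °C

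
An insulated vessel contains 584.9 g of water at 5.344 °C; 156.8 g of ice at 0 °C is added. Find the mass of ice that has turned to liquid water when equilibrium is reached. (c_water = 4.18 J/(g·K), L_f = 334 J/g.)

m_melted ≈ 39.1 g

Cooling the water to 0 °C releases 584.9·4.18·5.344 = 13065 J.
Melting all 156.8 g of ice would need 156.8·334 = 52371 J.
That's not enough to melt it all — equilibrium is at 0 °C with ice remaining.
m_melted·334 = 13065  ⇒  m_melted ≈ 39.12 g.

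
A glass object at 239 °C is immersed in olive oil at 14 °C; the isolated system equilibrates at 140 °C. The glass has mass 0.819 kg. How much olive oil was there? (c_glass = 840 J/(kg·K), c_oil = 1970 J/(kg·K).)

m ≈ 0.274 kg

Conservation of energy gives ΣQ = 0:
0.819×840×(140 − 239) + m×1970×(140 − 14) = 0
248220 m = 68108
m = 68108/248220 ≈ 0.2744 kg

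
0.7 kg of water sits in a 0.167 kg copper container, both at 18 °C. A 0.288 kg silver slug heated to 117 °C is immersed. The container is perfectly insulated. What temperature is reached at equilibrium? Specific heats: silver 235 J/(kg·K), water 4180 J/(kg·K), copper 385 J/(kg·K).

T_f ≈ 20.2 °C

Net heat exchanged in the isolated system is zero:
0.288·235·(T − 117) + 0.7·4180·(T − 18) + 0.167·385·(T − 18) = 0
67.68(T − 117) + 2926(T − 18) + 64.3(T − 18) = 0
3058 T = 61744
T = 61744/3058 ≈ 20.19 °C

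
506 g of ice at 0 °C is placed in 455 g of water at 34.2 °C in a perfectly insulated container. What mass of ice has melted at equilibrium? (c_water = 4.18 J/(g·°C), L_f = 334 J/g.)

Cooling the water to 0 °C releases 455·4.18·34.2 = 65045 J.
Fully melting the ice requires m_ice L_f = 506·334 = 169004 J.
That's not enough to melt it all — equilibrium is at 0 °C with ice remaining.
Mass melted = 65045/334 ≈ 194.7 g.

m_melted ≈ 195 g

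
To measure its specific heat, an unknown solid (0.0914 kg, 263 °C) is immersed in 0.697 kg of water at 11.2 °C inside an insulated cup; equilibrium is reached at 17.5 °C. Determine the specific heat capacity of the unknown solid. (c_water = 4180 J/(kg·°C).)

Setting the total heat transfer to zero:
0.0914·c·(17.5 − 263) + 0.697·4180·(17.5 − 11.2) = 0
-22.44 c = -18355
c = -18355/-22.44 ≈ 818 J/(kg·°C)

c ≈ 818 J/(kg·°C)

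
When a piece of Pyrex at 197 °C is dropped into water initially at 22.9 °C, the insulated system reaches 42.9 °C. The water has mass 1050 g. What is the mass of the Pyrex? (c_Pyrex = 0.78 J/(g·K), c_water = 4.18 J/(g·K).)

m ≈ 730 g

Energy conservation, ΣQ = 0:
m·0.78·(42.9 − 197) + 1050·4.18·(42.9 − 22.9) = 0
-120.2 m = -87780
m = -87780/-120.2 ≈ 730.3 g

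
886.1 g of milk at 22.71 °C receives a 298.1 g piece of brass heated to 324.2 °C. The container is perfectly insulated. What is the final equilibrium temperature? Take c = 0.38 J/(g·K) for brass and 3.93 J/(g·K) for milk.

T_f ≈ 32.2 °C

|Q_brass| = |Q_milk|:
298.1·0.38·(324.2 − T) = 886.1·3.93·(T − 22.71)
113.28(324.2 − T) = 3482.4(T − 22.71)
3595.7 T = 115809  ⇒  T ≈ 32.21 °C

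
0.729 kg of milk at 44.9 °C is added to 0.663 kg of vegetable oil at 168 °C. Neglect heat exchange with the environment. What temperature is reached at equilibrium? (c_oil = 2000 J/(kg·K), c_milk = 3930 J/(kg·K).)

T_f ≈ 83.8 °C

Setting the total heat transfer to zero:
0.663×2000×(T − 168) + 0.729×3930×(T − 44.9) = 0
1326(T − 168) + 2865(T − 44.9) = 0
4191 T = 351405
T = 351405 / 4191 = 83.8 °C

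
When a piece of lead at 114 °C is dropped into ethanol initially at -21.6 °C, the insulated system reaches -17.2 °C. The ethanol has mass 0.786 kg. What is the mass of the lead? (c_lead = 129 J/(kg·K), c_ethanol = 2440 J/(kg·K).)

|Q_lead| = |Q_ethanol|:
m·129·(114 − -17.2) = 0.786·2440·(-17.2 − (-21.6))
16925 m = 8438.5  ⇒  m ≈ 0.4986 kg

m ≈ 0.499 kg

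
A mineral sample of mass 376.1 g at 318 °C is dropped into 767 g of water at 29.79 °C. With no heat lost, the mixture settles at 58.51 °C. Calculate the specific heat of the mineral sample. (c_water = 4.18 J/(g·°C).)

c ≈ 0.943 J/(g·°C)

Heat gained plus heat lost sum to zero:
376.1·c·(58.51 − 318) + 767·4.18·(58.51 − 29.79) = 0
-97594 c = -92078
c = -92078/-97594 ≈ 0.9435 J/(g·°C)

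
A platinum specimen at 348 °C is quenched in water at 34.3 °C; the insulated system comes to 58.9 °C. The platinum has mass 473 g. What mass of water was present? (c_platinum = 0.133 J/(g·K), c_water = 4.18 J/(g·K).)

m ≈ 177 g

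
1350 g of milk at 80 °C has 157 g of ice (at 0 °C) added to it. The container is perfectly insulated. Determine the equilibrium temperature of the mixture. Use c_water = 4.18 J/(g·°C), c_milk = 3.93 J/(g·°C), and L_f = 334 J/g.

T_f ≈ 62.4 °C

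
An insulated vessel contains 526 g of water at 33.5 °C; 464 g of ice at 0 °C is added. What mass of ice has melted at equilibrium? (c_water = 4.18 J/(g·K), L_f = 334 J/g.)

Heat available from the water dropping to 0 °C: 526×4.18×33.5 = 73656 J.
Melting all 464 g of ice would need 464×334 = 154976 J.
Since 73656 < 154976 J, not all the ice melts; equilibrium is at 0 °C.
m_melted×334 = 73656  ⇒  m_melted ≈ 220.5 g.

m_melted ≈ 221 g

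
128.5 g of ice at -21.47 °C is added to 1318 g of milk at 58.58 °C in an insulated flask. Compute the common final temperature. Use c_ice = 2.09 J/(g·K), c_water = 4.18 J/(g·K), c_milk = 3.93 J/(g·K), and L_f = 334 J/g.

Energy balance with sensible and latent terms:
warm ice to 0 °C: 128.5·2.09·(0 − (-21.47)) = 5766.1; melt ice: 128.5·334 = 42919; warm the meltwater: 537.13 T; milk cools: 1318·3.93·(T − 58.58) = 5179.7(T − 58.58)
5716.9 T = 303429 − 48685 = 254744
T ≈ 44.56 °C — above 0 °C, consistent with complete melting.

T_f ≈ 44.6 °C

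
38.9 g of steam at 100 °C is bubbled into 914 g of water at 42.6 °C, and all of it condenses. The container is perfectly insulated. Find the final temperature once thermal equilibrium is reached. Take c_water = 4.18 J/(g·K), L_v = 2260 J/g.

Energy conservation, ΣQ = 0:
condense steam: −38.9·2260 = −87914
  condensed water 100 °C→T: 162.6(T − 100)
  original water: 3820.5(T − 42.6)
3983.1 T = 87914 + 16260 + 162754 = 266928
T ≈ 67.01 °C — below 100 °C, confirming all the steam condensed.

T_f ≈ 67.0 °C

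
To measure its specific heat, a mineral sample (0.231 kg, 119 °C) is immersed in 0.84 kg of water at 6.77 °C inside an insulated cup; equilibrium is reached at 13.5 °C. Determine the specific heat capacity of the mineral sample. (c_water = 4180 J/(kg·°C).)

Let T be the final temperature. ΣQ_i = 0:
0.231×c×(13.5 − 119) + 0.84×4180×(13.5 − 6.77) = 0
-24.37 c = -23630
c = -23630/-24.37 ≈ 969.6 J/(kg·°C)

c ≈ 970 J/(kg·°C)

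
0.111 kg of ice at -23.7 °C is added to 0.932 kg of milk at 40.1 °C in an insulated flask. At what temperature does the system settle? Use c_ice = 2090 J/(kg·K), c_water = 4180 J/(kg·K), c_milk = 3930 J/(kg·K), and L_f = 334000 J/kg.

T_f ≈ 25.3 °C

Energy conservation, ΣQ = 0:
ice -23.7→0 °C: 0.111×2090×23.7 = 5498.2
  fusion: m_ice L_f = 0.111×334000 = 37074
  warm the meltwater: 463.98 T
  milk: 3662.8(T − 40.1)
4126.7 T = 146877 − 42572 = 104305
T ≈ 25.28 °C. Since T > 0 °C, the all-ice-melts assumption holds.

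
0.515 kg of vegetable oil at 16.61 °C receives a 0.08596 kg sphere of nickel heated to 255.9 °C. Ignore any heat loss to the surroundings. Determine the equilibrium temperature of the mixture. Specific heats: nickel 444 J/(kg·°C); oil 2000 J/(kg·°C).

T_f = Σ m_i c_i T_i / Σ m_i c_i:
T_f = (38.17×255.9 + 1030×16.61) / (38.17 + 1030)
    = 26875 / 1068.2 ≈ 25.16 °C

T_f ≈ 25.2 °C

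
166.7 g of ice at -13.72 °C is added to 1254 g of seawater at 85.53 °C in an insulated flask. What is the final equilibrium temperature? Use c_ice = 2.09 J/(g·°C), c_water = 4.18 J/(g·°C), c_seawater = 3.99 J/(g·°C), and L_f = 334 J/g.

Let T be the final temperature. ΣQ_i = 0:
ice -13.72→0 °C: 166.7·2.09·13.72 = 4780.1; latent heat to melt: 166.7·334 = 55678; meltwater 0→T: 166.7·4.18·T = 696.81 T; seawater: 5003.5(T − 85.53)
5700.3 T = 427946 − 60458 = 367488
T ≈ 64.47 °C — above 0 °C, consistent with complete melting.

T_f ≈ 64.5 °C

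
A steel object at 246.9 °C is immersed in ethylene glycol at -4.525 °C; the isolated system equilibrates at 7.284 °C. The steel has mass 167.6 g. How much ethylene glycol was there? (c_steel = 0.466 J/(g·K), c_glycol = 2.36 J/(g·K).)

|Q_steel| = |Q_glycol|:
167.6×0.466×(246.9 − 7.284) = m×2.36×(7.284 − (-4.525))
27.87 m = 18714  ⇒  m ≈ 671.5 g

m ≈ 672 g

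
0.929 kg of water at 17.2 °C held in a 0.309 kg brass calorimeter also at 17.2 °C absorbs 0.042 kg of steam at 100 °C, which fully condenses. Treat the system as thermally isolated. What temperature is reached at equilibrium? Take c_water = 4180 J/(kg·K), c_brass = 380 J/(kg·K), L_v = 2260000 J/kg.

T_f ≈ 43.4 °C

Setting the total heat transfer to zero:
steam→water at 100 °C releases m L_v = 0.042·2260000 = 94920; condensed water 100 °C→T: 175.56(T − 100); original water: 3883.2(T − 17.2); brass cup: 0.309·380·(T − 17.2) = 117.42(T − 17.2)
4176.2 T = 94920 + 17556 + 68811 = 181287
T ≈ 43.41 °C, under the boiling point, so the assumption holds.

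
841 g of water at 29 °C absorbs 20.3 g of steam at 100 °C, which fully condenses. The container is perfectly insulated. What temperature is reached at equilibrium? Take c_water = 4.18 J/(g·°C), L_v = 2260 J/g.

Setting the total heat transfer to zero:
latent heat released on condensation: 20.3×2260 = 45878; condensed water 100 °C→T: 84.85(T − 100); water warms: 841×4.18×(T − 29) = 3515.4(T − 29)
3600.2 T = 45878 + 8485.4 + 101946 = 156309
T ≈ 43.42 °C, under the boiling point, so the assumption holds.

T_f ≈ 43.4 °C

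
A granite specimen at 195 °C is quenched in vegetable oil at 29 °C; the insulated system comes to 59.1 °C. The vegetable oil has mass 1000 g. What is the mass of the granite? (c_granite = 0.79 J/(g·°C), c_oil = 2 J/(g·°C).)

m ≈ 561 g

Heat lost by the granite = heat gained by the oil:
m·0.79·(195 − 59.1) = 1000·2·(59.1 − 29)
107.36 m = 60200  ⇒  m ≈ 560.7 g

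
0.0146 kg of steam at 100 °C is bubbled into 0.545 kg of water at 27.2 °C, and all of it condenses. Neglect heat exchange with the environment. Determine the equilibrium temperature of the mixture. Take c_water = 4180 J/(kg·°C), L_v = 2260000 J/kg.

Let T be the final temperature. ΣQ_i = 0:
latent heat released on condensation: 0.0146×2260000 = 32996; condensate cools 100→T: 0.0146×4180×(T − 100) = 61.03(T − 100); water warms: 0.545×4180×(T − 27.2) = 2278.1(T − 27.2)
2339.1 T = 32996 + 6102.8 + 61964 = 101063
T ≈ 43.21 °C, under the boiling point, so the assumption holds.

T_f ≈ 43.2 °C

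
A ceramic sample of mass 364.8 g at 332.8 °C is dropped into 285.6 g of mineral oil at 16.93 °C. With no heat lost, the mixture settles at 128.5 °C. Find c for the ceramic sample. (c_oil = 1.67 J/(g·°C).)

c ≈ 0.714 J/(g·°C)

Conservation of energy gives ΣQ = 0:
364.8×c×(128.5 − 332.8) + 285.6×1.67×(128.5 − 16.93) = 0
-74529 c = -53214
c = -53214/-74529 ≈ 0.714 J/(g·°C)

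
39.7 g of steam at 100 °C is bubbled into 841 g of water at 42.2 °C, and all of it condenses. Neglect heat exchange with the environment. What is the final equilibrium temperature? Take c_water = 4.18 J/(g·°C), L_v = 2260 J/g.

T_f ≈ 69.2 °C

Taking heat into each body as positive, Σ m c ΔT = 0:
steam→water at 100 °C releases m L_v = 39.7×2260 = 89722; condensed water 100 °C→T: 165.95(T − 100); original water: 3515.4(T − 42.2)
3681.3 T = 89722 + 16595 + 148349 = 254666
T ≈ 69.18 °C — below 100 °C, confirming all the steam condensed.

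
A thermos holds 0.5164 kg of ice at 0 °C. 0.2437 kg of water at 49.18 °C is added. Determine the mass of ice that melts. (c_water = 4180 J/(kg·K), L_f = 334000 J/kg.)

m_melted ≈ 0.15 kg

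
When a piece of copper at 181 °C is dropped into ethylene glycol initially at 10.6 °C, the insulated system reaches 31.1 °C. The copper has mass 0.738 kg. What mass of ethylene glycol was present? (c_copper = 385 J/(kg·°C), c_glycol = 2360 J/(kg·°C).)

m ≈ 0.88 kg

Heat lost by the copper = heat gained by the glycol:
0.738·385·(181 − 31.1) = m·2360·(31.1 − 10.6)
48380 m = 42591  ⇒  m ≈ 0.8803 kg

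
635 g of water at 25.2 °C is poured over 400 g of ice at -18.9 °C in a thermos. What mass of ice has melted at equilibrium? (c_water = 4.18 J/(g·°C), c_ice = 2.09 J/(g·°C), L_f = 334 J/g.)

m_melted ≈ 153 g

Cooling the water to 0 °C releases 635×4.18×25.2 = 66888 J.
Of that, 400×2.09×18.9 = 15800 J goes to bring the ice to 0 °C, leaving 51088 J.
Fully melting the ice requires m_ice L_f = 400×334 = 133600 J.
That's not enough to melt it all — equilibrium is at 0 °C with ice remaining.
Mass melted = 51088/334 ≈ 153 g.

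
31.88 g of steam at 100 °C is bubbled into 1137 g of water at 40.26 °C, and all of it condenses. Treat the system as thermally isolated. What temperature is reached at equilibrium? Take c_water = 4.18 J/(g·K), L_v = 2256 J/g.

T_f ≈ 56.6 °C

Sum of m c ΔT and latent-heat terms is zero:
latent heat released on condensation: 31.88×2256 = 71921; condensate cools 100→T: 31.88×4.18×(T − 100) = 133.26(T − 100); water warms: 1137×4.18×(T − 40.26) = 4752.7(T − 40.26)
4885.9 T = 71921 + 13326 + 191342 = 276589
T ≈ 56.61 °C — below 100 °C, confirming all the steam condensed.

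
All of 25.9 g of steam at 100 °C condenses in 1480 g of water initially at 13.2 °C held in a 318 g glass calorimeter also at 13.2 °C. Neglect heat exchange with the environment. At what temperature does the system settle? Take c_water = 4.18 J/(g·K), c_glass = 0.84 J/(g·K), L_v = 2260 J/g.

Net heat exchanged in the isolated system is zero:
steam→water at 100 °C releases m L_v = 25.9·2260 = 58534
  condensate cools 100→T: 25.9·4.18·(T − 100) = 108.26(T − 100)
  water warms: 1480·4.18·(T − 13.2) = 6186.4(T − 13.2)
  cup: 267.12(T − 13.2)
6561.8 T = 58534 + 10826 + 85186 = 154547
T ≈ 23.55 °C, under the boiling point, so the assumption holds.

T_f ≈ 23.6 °C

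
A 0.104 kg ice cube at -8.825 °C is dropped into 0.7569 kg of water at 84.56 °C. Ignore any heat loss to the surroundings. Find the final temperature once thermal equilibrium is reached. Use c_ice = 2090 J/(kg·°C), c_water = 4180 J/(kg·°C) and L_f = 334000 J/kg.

T_f ≈ 64.2 °C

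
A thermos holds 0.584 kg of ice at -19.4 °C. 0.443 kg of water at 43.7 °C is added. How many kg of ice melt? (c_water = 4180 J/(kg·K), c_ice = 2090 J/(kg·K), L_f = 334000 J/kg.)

m_melted ≈ 0.171 kg

Cooling the water to 0 °C releases 0.443·4180·43.7 = 80921 J.
Of that, 0.584·2090·19.4 = 23679 J goes to bring the ice to 0 °C, leaving 57242 J.
To melt every bit of ice: 0.584·334000 = 195056 J.
57242 J < 195056 J, so only part of the ice melts and the system sits at 0 °C.
m_melted·334000 = 57242  ⇒  m_melted ≈ 0.1714 kg.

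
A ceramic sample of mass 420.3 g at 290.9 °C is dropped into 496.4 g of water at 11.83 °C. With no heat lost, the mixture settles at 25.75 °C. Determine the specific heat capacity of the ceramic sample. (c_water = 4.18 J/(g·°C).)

Net heat exchanged in the isolated system is zero:
420.3·c·(25.75 − 290.9) + 496.4·4.18·(25.75 − 11.83) = 0
-111443 c = -28883
c = -28883/-111443 ≈ 0.2592 J/(g·°C)

c ≈ 0.259 J/(g·°C)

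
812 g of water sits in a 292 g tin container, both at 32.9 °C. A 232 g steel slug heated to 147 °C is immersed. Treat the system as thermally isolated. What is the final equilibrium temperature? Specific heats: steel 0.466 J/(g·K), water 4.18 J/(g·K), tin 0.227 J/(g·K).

Let T be the final temperature. ΣQ_i = 0:
232×0.466×(T − 147) + 812×4.18×(T − 32.9) + 292×0.227×(T − 32.9) = 0
(108.11 + 3394.2 + 66.28) T = 108.11×147 + 3394.2×32.9 + 66.28×32.9
T ≈ 36.36 °C

T_f ≈ 36.4 °C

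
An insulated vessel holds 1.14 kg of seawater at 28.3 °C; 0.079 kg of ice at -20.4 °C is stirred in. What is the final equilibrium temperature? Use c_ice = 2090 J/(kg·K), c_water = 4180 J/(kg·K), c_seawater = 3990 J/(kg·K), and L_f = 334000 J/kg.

T_f ≈ 20.3 °C

Let T be the final temperature. ΣQ_i = 0:
ice -20.4→0 °C: 0.079·2090·20.4 = 3368.2; fusion: m_ice L_f = 0.079·334000 = 26386; meltwater 0→T: 0.079·4180·T = 330.22 T; seawater cools: 1.14·3990·(T − 28.3) = 4548.6(T − 28.3)
4878.8 T = 128725 − 29754 = 98971
T ≈ 20.29 °C — above 0 °C, consistent with complete melting.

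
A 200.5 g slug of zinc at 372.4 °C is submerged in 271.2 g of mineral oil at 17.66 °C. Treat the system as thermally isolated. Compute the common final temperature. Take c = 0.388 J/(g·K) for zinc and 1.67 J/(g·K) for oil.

T_f is the heat-capacity-weighted average of the initial temperatures:
T_f = (77.79×372.4 + 452.9×17.66) / (77.79 + 452.9)
    = 36969 / 530.7 ≈ 69.66 °C

T_f ≈ 69.7 °C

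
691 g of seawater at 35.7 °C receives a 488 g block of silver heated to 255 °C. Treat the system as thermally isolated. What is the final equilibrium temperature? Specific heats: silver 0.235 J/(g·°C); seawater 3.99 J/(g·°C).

|Q_silver| = |Q_seawater|:
488*0.235*(255 − T) = 691*3.99*(T − 35.7)
114.68(255 − T) = 2757.1(T − 35.7)
2871.8 T = 127672  ⇒  T ≈ 44.46 °C

T_f ≈ 44.5 °C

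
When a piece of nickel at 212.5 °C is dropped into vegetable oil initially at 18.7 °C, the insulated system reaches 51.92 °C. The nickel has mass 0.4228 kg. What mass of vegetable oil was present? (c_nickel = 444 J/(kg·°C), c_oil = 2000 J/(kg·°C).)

|Q_nickel| = |Q_oil|:
0.4228×444×(212.5 − 51.92) = m×2000×(51.92 − 18.7)
66440 m = 30145  ⇒  m ≈ 0.4537 kg

m ≈ 0.454 kg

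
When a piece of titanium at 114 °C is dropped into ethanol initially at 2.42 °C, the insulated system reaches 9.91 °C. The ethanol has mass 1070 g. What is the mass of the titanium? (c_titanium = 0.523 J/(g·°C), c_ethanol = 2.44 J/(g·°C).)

|Q_titanium| = |Q_ethanol|:
m·0.523·(114 − 9.91) = 1070·2.44·(9.91 − 2.42)
54.44 m = 19555  ⇒  m ≈ 359.2 g

m ≈ 359 g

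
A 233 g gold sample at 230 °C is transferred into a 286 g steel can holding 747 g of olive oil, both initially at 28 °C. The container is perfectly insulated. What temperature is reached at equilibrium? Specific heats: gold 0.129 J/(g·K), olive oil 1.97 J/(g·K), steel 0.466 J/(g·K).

T_f ≈ 31.7 °C

Taking heat into each body as positive, Σ m c ΔT = 0:
233*0.129*(T − 230) + 747*1.97*(T − 28) + 286*0.466*(T − 28) = 0
30.06(T − 230) + 1471.6(T − 28) + 133.28(T − 28) = 0
1634.9 T = 51849
T ≈ 31.71 °C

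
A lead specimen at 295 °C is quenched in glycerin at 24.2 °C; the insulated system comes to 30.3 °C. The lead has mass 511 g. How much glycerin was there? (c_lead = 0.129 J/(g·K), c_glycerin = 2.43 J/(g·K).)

m ≈ 1180 g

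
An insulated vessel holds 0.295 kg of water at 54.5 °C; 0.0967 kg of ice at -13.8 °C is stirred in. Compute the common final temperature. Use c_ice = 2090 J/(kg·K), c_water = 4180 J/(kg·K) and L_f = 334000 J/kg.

T_f ≈ 19.6 °C

Taking heat into each body as positive, Σ m c ΔT = 0:
ice -13.8→0 °C: 0.0967·2090·13.8 = 2789; latent heat to melt: 0.0967·334000 = 32298; meltwater 0→T: 0.0967·4180·T = 404.21 T; water: 1233.1(T − 54.5)
1637.3 T = 67204 − 35087 = 32117
T ≈ 19.62 °C — above 0 °C, consistent with complete melting.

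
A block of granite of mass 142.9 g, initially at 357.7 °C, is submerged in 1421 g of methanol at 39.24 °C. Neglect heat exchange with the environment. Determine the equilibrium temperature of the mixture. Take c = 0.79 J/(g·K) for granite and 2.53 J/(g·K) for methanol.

Heat gained plus heat lost sum to zero:
142.9×0.79×(T − 357.7) + 1421×2.53×(T − 39.24) = 0
112.89(T − 357.7) + 3595.1(T − 39.24) = 0
(112.89 + 3595.1) T = 112.89×357.7 + 3595.1×39.24
T = 181454/3708 ≈ 48.94 °C

T_f ≈ 48.9 °C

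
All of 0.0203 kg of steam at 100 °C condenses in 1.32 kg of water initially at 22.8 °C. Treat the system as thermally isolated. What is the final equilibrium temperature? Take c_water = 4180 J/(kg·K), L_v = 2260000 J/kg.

T_f ≈ 32.2 °C

Energy conservation, ΣQ = 0:
condense steam: −0.0203×2260000 = −45878
  condensate cools 100→T: 0.0203×4180×(T − 100) = 84.85(T − 100)
  original water: 5517.6(T − 22.8)
5602.5 T = 45878 + 8485.4 + 125801 = 180165
T ≈ 32.16 °C, under the boiling point, so the assumption holds.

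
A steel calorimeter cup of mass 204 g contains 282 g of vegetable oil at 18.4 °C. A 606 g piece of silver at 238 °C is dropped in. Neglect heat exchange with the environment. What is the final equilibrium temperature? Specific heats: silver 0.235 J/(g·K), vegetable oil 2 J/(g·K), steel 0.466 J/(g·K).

T_f is the heat-capacity-weighted average of the initial temperatures:
T_f = (142.41*238 + 564*18.4 + 95.06*18.4) / (142.41 + 564 + 95.06)
    = 46020 / 801.47 ≈ 57.42 °C

T_f ≈ 57.4 °C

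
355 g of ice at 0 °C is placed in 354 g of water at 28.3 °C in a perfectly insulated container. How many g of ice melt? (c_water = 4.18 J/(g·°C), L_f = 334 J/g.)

m_melted ≈ 125 g

Water can give up m c ΔT = 354·4.18·28.3 = 41876 J before reaching 0 °C.
To melt every bit of ice: 355·334 = 118570 J.
Since 41876 < 118570 J, not all the ice melts; equilibrium is at 0 °C.
m_melt = 41876 / L_f = 125.4 g.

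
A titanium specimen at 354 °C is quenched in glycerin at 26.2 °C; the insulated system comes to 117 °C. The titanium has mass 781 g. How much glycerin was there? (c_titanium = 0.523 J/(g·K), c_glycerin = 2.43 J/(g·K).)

Heat lost by the titanium = heat gained by the glycerin:
781·0.523·(354 − 117) = m·2.43·(117 − 26.2)
220.64 m = 96806  ⇒  m ≈ 438.7 g

m ≈ 439 g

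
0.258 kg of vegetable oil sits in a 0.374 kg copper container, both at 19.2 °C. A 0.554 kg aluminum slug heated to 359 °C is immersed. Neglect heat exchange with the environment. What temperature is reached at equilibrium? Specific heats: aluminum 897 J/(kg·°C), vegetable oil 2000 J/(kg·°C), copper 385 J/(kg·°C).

T_f ≈ 165.2 °C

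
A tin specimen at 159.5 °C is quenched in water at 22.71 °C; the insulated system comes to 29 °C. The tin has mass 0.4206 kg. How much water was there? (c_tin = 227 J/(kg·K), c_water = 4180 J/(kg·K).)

m ≈ 0.474 kg

Heat gained plus heat lost sum to zero:
0.4206·227·(29 − 159.5) + m·4180·(29 − 22.71) = 0
26292 m = 12460
m = 12460/26292 ≈ 0.4739 kg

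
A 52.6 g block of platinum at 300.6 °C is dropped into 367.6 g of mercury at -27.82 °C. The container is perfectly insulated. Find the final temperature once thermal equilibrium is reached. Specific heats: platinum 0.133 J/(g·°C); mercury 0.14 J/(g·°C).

T_f ≈ 11.5 °C

T_f is the heat-capacity-weighted average of the initial temperatures:
T_f = (6.996*300.6 + 51.46*(-27.82)) / (6.996 + 51.46)
    = 671.21 / 58.46 ≈ 11.48 °C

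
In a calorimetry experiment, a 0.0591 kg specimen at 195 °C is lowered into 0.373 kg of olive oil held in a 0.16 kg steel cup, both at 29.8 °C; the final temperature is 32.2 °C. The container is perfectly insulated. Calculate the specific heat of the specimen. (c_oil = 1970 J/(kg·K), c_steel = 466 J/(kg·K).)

c ≈ 202 J/(kg·K)

Conservation of energy gives ΣQ = 0:
0.0591×c×(32.2 − 195) + 0.373×1970×(32.2 − 29.8) + 0.16×466×(32.2 − 29.8) = 0
-9.621 c = -1942.5
c = -1942.5/-9.621 ≈ 201.9 J/(kg·K)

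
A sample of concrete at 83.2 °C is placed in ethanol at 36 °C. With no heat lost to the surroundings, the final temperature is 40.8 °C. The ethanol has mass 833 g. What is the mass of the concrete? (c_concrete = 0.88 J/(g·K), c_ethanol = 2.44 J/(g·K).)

|Q_concrete| = |Q_ethanol|:
m×0.88×(83.2 − 40.8) = 833×2.44×(40.8 − 36)
37.31 m = 9756.1  ⇒  m ≈ 261.5 g

m ≈ 261 g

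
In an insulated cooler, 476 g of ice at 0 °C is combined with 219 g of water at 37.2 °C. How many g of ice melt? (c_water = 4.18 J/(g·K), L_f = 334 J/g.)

m_melted ≈ 102 g

Water can give up m c ΔT = 219×4.18×37.2 = 34054 J before reaching 0 °C.
To melt every bit of ice: 476×334 = 158984 J.
Since 34054 < 158984 J, not all the ice melts; equilibrium is at 0 °C.
Mass melted = 34054/334 ≈ 102 g.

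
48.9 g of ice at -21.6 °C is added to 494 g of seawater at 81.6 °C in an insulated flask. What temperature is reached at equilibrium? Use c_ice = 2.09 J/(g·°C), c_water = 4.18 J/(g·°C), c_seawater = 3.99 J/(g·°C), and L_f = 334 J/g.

T_f ≈ 65.4 °C

Conservation of energy gives ΣQ = 0:
ice -21.6→0 °C: 48.9·2.09·21.6 = 2207.5; melt ice: 48.9·334 = 16333; warm the meltwater: 204.4 T; seawater: 1971.1(T − 81.6)
2175.5 T = 160838 − 18540 = 142298
T ≈ 65.41 °C. Since T > 0 °C, the all-ice-melts assumption holds.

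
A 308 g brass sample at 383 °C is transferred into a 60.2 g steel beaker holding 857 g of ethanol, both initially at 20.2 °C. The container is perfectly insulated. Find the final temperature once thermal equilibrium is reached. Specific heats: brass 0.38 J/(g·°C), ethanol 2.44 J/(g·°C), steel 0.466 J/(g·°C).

Setting the total heat transfer to zero:
308×0.38×(T − 383) + 857×2.44×(T − 20.2) + 60.2×0.466×(T − 20.2) = 0
117.04(T − 383) + 2091.1(T − 20.2) + 28.05(T − 20.2) = 0
2236.2 T = 87633
T = 87633/2236.2 ≈ 39.19 °C

T_f ≈ 39.2 °C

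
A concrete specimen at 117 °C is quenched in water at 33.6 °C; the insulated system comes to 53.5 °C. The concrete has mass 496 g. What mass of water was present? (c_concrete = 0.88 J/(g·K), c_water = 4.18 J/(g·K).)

m ≈ 333 g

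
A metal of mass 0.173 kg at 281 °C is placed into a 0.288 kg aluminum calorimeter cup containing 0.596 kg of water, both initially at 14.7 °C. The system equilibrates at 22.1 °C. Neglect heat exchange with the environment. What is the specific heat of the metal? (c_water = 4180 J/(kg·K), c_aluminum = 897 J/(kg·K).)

Taking heat into each body as positive, Σ m c ΔT = 0:
0.173×c×(22.1 − 281) + 0.596×4180×(22.1 − 14.7) + 0.288×897×(22.1 − 14.7) = 0
-44.79 c = -20347
c = -20347/-44.79 ≈ 454.3 J/(kg·K)

c ≈ 454 J/(kg·K)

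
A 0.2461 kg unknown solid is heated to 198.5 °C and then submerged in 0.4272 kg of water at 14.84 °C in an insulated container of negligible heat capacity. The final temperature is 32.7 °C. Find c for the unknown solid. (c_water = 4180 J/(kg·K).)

c ≈ 782 J/(kg·K)

m_s c (T_s − T_f) = m_water c_water (T_f − T_0):
0.2461·c·(198.5 − 32.7) = 0.4272·4180·(32.7 − 14.84)
40.8 c = 31893  ⇒  c ≈ 781.6 J/(kg·K)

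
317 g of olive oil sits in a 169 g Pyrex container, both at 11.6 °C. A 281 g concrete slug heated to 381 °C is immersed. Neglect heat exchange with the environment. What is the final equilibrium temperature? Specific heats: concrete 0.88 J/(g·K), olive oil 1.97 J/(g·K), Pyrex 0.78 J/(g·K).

Net heat exchanged in the isolated system is zero:
281·0.88·(T − 381) + 317·1.97·(T − 11.6) + 169·0.78·(T − 11.6) = 0
1003.6 T = 102987
T = 102987 / 1003.6 = 103 °C

T_f ≈ 102.6 °C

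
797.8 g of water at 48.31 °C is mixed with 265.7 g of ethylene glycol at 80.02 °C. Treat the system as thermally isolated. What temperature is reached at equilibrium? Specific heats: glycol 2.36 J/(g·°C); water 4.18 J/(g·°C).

T_f ≈ 53.3 °C

|Q_glycol| = |Q_water|:
265.7×2.36×(80.02 − T) = 797.8×4.18×(T − 48.31)
627.05(80.02 − T) = 3334.8(T − 48.31)
3961.9 T = 211281  ⇒  T ≈ 53.33 °C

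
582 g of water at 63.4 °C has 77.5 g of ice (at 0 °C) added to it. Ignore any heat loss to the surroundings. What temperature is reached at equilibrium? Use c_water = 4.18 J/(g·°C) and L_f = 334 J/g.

Energy conservation, ΣQ = 0:
latent heat to melt: 77.5×334 = 25885
  meltwater 0→T: 77.5×4.18×T = 323.95 T
  water cools: 582×4.18×(T − 63.4) = 2432.8(T − 63.4)
2756.7 T = 154237 − 25885 = 128352
T ≈ 46.56 °C (positive, so assuming full melt was valid).

T_f ≈ 46.6 °C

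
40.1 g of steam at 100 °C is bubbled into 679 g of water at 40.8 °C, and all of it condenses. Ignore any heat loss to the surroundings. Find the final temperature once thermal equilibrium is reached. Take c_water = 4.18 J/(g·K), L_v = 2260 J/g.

T_f ≈ 74.3 °C

Energy conservation, ΣQ = 0:
latent heat released on condensation: 40.1×2260 = 90626; condensed water 100 °C→T: 167.62(T − 100); original water: 2838.2(T − 40.8)
3005.8 T = 90626 + 16762 + 115799 = 223187
T ≈ 74.25 °C, under the boiling point, so the assumption holds.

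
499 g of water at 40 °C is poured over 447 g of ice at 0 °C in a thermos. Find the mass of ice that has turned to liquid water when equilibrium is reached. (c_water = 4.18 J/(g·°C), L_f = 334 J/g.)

Cooling the water to 0 °C releases 499×4.18×40 = 83433 J.
Melting all 447 g of ice would need 447×334 = 149298 J.
That's not enough to melt it all — equilibrium is at 0 °C with ice remaining.
Mass melted = 83433/334 ≈ 249.8 g.

m_melted ≈ 250 g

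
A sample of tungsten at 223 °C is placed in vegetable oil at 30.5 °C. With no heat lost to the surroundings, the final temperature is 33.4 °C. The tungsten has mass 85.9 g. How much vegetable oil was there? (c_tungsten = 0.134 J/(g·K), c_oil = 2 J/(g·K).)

m ≈ 376 g

Let T be the final temperature. ΣQ_i = 0:
85.9×0.134×(33.4 − 223) + m×2×(33.4 − 30.5) = 0
5.8 m = 2182.4
m = 2182.4/5.8 ≈ 376.3 g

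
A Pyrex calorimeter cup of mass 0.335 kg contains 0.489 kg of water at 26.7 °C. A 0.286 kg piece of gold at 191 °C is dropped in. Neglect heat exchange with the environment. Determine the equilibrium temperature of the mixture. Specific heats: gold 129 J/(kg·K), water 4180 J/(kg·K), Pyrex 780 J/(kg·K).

T_f ≈ 29.3 °C

Net heat exchanged in the isolated system is zero:
0.286×129×(T − 191) + 0.489×4180×(T − 26.7) + 0.335×780×(T − 26.7) = 0
2342.2 T = 68599
T ≈ 29.29 °C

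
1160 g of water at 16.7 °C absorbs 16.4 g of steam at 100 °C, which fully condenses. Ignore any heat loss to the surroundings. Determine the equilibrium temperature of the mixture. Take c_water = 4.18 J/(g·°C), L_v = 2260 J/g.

T_f ≈ 25.4 °C

Setting the total heat transfer to zero:
condense steam: −16.4×2260 = −37064; condensate cools 100→T: 16.4×4.18×(T − 100) = 68.55(T − 100); original water: 4848.8(T − 16.7)
4917.4 T = 37064 + 6855.2 + 80975 = 124894
T ≈ 25.40 °C (< 100 °C, so full condensation is consistent).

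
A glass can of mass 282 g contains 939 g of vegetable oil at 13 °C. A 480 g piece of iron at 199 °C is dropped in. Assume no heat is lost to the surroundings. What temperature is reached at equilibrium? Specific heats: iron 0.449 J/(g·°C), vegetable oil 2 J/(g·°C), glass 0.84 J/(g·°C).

With ΣQ=0 the equilibrium temperature is the m·c-weighted mean:
T_f = (215.52×199 + 1878×13 + 236.88×13) / (215.52 + 1878 + 236.88)
    = 70382 / 2330.4 ≈ 30.20 °C

T_f ≈ 30.2 °C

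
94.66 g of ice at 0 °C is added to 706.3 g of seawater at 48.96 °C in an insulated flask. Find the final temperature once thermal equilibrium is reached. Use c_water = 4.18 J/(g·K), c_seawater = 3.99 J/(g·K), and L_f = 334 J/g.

Conservation of energy gives ΣQ = 0:
fusion: m_ice L_f = 94.66×334 = 31616; warm the meltwater: 395.68 T; seawater cools: 706.3×3.99×(T − 48.96) = 2818.1(T − 48.96)
3213.8 T = 137976 − 31616 = 106360
T ≈ 33.09 °C — above 0 °C, consistent with complete melting.

T_f ≈ 33.1 °C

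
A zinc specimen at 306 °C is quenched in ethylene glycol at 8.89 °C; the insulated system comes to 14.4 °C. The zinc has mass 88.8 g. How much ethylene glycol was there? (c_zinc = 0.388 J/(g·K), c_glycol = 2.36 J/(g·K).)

m ≈ 773 g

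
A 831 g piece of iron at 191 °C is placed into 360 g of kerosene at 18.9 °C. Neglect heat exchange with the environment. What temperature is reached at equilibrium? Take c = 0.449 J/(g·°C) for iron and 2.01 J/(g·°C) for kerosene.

Energy conservation, ΣQ = 0:
831·0.449·(T − 191) + 360·2.01·(T − 18.9) = 0
(373.12 + 723.6) T = 373.12·191 + 723.6·18.9
T = 84942/1096.7 ≈ 77.45 °C

T_f ≈ 77.5 °C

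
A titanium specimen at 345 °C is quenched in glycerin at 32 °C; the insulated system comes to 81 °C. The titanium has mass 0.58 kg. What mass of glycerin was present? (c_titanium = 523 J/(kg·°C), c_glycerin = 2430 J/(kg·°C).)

Let T be the final temperature. ΣQ_i = 0:
0.58·523·(81 − 345) + m·2430·(81 − 32) = 0
119070 m = 80082
m = 80082/119070 ≈ 0.6726 kg

m ≈ 0.673 kg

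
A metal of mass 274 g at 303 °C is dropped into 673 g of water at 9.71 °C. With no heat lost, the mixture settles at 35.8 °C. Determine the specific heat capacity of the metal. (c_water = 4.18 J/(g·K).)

c ≈ 1 J/(g·K)

m_s c (T_s − T_f) = m_water c_water (T_f − T_0):
274×c×(303 − 35.8) = 673×4.18×(35.8 − 9.71)
73213 c = 73395  ⇒  c ≈ 1.002 J/(g·K)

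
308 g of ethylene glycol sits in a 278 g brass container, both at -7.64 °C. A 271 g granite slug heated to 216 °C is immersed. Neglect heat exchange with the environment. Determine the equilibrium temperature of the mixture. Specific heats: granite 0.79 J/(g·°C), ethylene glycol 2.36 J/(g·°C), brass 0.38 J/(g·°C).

T_f ≈ 38.1 °C

Taking heat into each body as positive, Σ m c ΔT = 0:
271*0.79*(T − 216) + 308*2.36*(T − (-7.64)) + 278*0.38*(T − (-7.64)) = 0
214.09(T − 216) + 726.88(T − (-7.64)) + 105.64(T − (-7.64)) = 0
(214.09 + 726.88 + 105.64) T = 214.09*216 + 726.88*(-7.64) + 105.64*(-7.64)
T = 39883/1046.6 ≈ 38.11 °C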